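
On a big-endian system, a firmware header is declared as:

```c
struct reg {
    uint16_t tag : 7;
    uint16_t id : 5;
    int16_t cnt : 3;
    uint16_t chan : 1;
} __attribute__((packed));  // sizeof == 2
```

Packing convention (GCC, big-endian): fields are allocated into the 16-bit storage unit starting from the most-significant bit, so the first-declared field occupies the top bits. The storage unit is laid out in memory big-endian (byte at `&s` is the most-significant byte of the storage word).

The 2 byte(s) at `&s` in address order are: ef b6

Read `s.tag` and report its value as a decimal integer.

[0]=0xef [1]=0xb6 (big-endian) → word 0xefb6
tag [9+:7] = (word>>9) & 0x7f = 119  ←
id [4+:5] = (word>>4) & 0x1f = 27
cnt [1+:3] = (word>>1) & 0x7 = 3
chan [0+:1] = (word>>0) & 0x1 = 0

119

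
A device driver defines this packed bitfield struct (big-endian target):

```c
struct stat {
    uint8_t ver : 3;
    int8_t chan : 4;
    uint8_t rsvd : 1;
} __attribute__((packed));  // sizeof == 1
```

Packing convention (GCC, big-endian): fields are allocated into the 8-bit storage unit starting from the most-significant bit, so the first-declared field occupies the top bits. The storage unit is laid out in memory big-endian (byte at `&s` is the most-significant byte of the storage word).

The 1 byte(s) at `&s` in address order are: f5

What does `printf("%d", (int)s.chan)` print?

[0]=0xf5 (big-endian) → word 0xf5
ver:3 @ bit 5 → (0xf5>>5)&0x7 = 0x7
chan:4 @ bit 1 → (0xf5>>1)&0xf = 0xa  ←
rsvd:1 @ bit 0 → (0xf5>>0)&0x1 = 0x1
chan signed 4b, MSB=1: 10 - 16 = -6

-6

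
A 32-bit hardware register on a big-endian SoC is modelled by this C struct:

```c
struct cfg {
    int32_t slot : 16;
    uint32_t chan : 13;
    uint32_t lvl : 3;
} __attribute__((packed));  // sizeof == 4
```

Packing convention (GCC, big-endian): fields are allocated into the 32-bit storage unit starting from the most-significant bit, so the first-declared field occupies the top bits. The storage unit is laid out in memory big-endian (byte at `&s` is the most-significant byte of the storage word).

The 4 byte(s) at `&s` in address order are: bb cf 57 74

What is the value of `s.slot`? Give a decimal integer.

-17457

[0]=0xbb [1]=0xcf [2]=0x57 [3]=0x74 (big-endian) → word 0xbbcf5774
slot:16 @ bit 16 → (0xbbcf5774>>16)&0xffff = 0xbbcf  ←
chan:13 @ bit 3 → (0xbbcf5774>>3)&0x1fff = 0xaee
lvl:3 @ bit 0 → (0xbbcf5774>>0)&0x7 = 0x4
slot signed 16b, MSB=1: 48079 - 65536 = -17457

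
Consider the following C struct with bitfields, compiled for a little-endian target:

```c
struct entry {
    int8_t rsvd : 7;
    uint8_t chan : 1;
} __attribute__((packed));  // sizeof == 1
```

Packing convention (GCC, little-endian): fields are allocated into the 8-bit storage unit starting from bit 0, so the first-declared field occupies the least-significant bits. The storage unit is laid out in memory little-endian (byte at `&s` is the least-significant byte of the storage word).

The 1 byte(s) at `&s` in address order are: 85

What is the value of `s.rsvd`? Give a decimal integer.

5

[0]=0x85 (little-endian) → word 0x85
rsvd:7 @ bit 0 → (0x85>>0)&0x7f = 0x5  ←
chan:1 @ bit 7 → (0x85>>7)&0x1 = 0x1
rsvd signed 7b, MSB=0: value = 5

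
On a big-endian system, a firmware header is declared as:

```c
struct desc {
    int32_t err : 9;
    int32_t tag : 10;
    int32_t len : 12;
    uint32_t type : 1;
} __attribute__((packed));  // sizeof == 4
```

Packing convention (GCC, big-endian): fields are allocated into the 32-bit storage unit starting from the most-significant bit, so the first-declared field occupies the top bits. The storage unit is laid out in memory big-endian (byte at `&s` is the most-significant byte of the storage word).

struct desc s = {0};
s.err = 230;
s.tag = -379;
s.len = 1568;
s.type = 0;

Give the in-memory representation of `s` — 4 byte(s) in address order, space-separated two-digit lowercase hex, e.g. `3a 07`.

73 50 ac 40

[23+:9] err=230 & 0x1ff = 0xe6; word=0x73000000
[13+:10] tag=-379 & 0x3ff = 0x285; word=0x7350a000
[1+:12] len=1568 & 0xfff = 0x620; word=0x7350ac40
[0+:1] type=0 & 0x1 = 0x0; word=0x7350ac40
word = 0x7350ac40 → big-endian bytes:
  [0]=0x73  [1]=0x50  [2]=0xac  [3]=0x40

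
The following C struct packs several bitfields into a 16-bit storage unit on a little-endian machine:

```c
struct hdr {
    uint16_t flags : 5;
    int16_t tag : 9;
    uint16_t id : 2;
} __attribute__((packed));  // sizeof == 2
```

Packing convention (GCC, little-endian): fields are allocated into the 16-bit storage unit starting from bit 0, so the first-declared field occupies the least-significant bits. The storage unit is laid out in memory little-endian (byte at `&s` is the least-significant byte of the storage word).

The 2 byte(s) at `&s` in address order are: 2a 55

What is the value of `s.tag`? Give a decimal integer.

[0]=0x2a [1]=0x55 (little-endian) → word 0x552a
flags:5 @ bit 0 → (0x552a>>0)&0x1f = 0xa
tag:9 @ bit 5 → (0x552a>>5)&0x1ff = 0xa9  ←
id:2 @ bit 14 → (0x552a>>14)&0x3 = 0x1
tag signed 9b, MSB=0: value = 169

169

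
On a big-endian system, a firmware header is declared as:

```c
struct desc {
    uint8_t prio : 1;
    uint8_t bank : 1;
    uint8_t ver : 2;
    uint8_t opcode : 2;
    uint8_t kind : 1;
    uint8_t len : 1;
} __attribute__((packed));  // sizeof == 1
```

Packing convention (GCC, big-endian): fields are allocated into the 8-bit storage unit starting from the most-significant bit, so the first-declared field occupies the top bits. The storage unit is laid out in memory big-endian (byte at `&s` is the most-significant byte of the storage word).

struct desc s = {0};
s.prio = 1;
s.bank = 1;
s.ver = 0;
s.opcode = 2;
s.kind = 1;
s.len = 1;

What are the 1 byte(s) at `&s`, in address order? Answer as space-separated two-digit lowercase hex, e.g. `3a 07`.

cb

prio:1 = 1 → 0x1 << 7 → word 0x80
bank:1 = 1 → 0x1 << 6 → word 0xc0
ver:2 = 0 → 0x0 << 4 → word 0xc0
opcode:2 = 2 → 0x2 << 2 → word 0xc8
kind:1 = 1 → 0x1 << 1 → word 0xca
len:1 = 1 → 0x1 << 0 → word 0xcb
word = 0xcb → big-endian bytes:
  [0]=0xcb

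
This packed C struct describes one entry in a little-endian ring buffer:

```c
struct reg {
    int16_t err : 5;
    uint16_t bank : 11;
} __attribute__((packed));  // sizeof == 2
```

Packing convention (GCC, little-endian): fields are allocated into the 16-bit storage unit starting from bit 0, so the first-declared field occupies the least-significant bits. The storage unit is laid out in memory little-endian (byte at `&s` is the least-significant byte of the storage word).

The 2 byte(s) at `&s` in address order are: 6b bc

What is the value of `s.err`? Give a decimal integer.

11

[0]=0x6b [1]=0xbc (little-endian) → word 0xbc6b
err [0+:5] = (word>>0) & 0x1f = 11  ←
bank [5+:11] = (word>>5) & 0x7ff = 1507
err signed 5b, MSB=0: value = 11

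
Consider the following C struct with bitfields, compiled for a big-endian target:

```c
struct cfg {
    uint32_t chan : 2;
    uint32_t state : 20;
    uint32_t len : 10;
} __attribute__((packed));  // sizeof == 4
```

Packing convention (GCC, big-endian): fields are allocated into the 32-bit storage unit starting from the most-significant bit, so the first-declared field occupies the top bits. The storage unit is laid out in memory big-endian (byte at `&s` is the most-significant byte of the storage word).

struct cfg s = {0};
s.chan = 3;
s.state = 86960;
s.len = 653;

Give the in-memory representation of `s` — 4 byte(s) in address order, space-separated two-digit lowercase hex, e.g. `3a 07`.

[30+:2] chan=3 & 0x3 = 0x3; word=0xc0000000
[10+:20] state=86960 & 0xfffff = 0x153b0; word=0xc54ec000
[0+:10] len=653 & 0x3ff = 0x28d; word=0xc54ec28d
word = 0xc54ec28d → big-endian bytes:
  [0]=0xc5  [1]=0x4e  [2]=0xc2  [3]=0x8d

c5 4e c2 8d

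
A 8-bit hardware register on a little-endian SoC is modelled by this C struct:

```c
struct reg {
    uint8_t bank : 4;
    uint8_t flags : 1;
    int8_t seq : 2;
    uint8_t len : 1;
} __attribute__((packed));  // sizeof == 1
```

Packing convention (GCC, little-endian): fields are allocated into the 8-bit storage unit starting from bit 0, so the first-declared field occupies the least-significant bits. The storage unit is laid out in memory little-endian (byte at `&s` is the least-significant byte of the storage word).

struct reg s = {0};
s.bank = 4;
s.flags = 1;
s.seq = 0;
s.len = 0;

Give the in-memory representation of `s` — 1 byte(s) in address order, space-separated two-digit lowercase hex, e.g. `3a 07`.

[0+:4] bank=4 & 0xf = 0x4; word=0x04
[4+:1] flags=1 & 0x1 = 0x1; word=0x14
[5+:2] seq=0 & 0x3 = 0x0; word=0x14
[7+:1] len=0 & 0x1 = 0x0; word=0x14
word = 0x14 → little-endian bytes:
  [0]=0x14

14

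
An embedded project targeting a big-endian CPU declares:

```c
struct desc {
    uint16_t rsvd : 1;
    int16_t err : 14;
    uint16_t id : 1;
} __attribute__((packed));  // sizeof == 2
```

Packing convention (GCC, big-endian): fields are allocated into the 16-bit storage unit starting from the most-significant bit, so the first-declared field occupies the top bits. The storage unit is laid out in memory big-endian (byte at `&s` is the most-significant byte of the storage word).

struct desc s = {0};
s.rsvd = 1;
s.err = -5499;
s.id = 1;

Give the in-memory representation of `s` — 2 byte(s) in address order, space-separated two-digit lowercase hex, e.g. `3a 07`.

d5 0b

rsvd (1b) val=1 bits=0x1 at bit 15: 0x8000
err (14b) val=-5499 bits=0x2a85 at bit 1: 0xd50a
id (1b) val=1 bits=0x1 at bit 0: 0xd50b
word = 0xd50b → big-endian bytes:
  [0]=0xd5  [1]=0x0b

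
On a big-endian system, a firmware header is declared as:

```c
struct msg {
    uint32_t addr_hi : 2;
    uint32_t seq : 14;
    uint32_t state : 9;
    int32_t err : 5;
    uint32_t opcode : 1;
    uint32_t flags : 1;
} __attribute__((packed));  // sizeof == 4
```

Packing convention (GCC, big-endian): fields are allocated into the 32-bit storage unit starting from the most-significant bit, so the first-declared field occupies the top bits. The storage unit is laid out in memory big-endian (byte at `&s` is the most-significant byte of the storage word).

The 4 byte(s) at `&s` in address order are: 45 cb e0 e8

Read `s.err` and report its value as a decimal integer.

-6

[0]=0x45 [1]=0xcb [2]=0xe0 [3]=0xe8 (big-endian) → word 0x45cbe0e8
addr_hi [30+:2] = (word>>30) & 0x3 = 1
seq [16+:14] = (word>>16) & 0x3fff = 1483
state [7+:9] = (word>>7) & 0x1ff = 449
err [2+:5] = (word>>2) & 0x1f = 26  ←
opcode [1+:1] = (word>>1) & 0x1 = 0
flags [0+:1] = (word>>0) & 0x1 = 0
err signed 5b, MSB=1: 26 - 32 = -6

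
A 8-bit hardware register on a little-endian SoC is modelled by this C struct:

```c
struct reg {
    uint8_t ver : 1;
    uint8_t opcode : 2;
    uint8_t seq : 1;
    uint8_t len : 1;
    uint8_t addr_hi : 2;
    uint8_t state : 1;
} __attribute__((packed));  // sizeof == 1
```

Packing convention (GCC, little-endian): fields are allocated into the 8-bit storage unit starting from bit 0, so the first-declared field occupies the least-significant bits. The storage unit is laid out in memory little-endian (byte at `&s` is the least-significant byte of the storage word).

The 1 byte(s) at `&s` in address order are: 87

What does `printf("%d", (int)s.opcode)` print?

3

[0]=0x87 (little-endian) → word 0x87
ver:1 @ bit 0 → (0x87>>0)&0x1 = 0x1
opcode:2 @ bit 1 → (0x87>>1)&0x3 = 0x3  ←
seq:1 @ bit 3 → (0x87>>3)&0x1 = 0x0
len:1 @ bit 4 → (0x87>>4)&0x1 = 0x0
addr_hi:2 @ bit 5 → (0x87>>5)&0x3 = 0x0
state:1 @ bit 7 → (0x87>>7)&0x1 = 0x1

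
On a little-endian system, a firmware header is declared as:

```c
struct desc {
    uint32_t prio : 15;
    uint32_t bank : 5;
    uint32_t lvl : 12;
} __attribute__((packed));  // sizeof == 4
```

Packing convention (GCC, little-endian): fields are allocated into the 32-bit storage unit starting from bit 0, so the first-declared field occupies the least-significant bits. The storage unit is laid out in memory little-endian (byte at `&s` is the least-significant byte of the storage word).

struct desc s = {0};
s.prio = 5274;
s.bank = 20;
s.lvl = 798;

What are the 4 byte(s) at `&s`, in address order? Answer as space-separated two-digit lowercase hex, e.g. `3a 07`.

9a 14 ea 31

[0+:15] prio=5274 & 0x7fff = 0x149a; word=0x0000149a
[15+:5] bank=20 & 0x1f = 0x14; word=0x000a149a
[20+:12] lvl=798 & 0xfff = 0x31e; word=0x31ea149a
word = 0x31ea149a → little-endian bytes:
  [0]=0x9a  [1]=0x14  [2]=0xea  [3]=0x31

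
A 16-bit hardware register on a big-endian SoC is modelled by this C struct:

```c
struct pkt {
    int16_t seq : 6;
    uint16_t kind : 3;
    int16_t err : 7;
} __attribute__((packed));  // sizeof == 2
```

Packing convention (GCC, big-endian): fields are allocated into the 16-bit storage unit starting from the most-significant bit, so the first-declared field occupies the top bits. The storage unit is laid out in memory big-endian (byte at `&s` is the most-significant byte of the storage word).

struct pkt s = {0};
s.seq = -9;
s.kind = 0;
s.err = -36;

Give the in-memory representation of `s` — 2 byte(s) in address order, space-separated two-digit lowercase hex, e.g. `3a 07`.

[10+:6] seq=-9 & 0x3f = 0x37; word=0xdc00
[7+:3] kind=0 & 0x7 = 0x0; word=0xdc00
[0+:7] err=-36 & 0x7f = 0x5c; word=0xdc5c
word = 0xdc5c → big-endian bytes:
  [0]=0xdc  [1]=0x5c

dc 5c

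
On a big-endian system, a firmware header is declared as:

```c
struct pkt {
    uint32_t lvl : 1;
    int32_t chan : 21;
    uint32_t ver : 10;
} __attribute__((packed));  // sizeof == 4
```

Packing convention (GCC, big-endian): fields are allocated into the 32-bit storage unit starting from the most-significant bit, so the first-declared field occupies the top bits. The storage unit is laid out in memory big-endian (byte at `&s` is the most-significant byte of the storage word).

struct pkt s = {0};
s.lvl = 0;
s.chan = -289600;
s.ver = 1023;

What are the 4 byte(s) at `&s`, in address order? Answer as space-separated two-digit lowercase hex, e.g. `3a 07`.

lvl:1 = 0 → 0x0 << 31 → word 0x00000000
chan:21 = -289600 → 0x1b94c0 << 10 → word 0x6e530000
ver:10 = 1023 → 0x3ff << 0 → word 0x6e5303ff
word = 0x6e5303ff → big-endian bytes:
  [0]=0x6e  [1]=0x53  [2]=0x03  [3]=0xff

6e 53 03 ff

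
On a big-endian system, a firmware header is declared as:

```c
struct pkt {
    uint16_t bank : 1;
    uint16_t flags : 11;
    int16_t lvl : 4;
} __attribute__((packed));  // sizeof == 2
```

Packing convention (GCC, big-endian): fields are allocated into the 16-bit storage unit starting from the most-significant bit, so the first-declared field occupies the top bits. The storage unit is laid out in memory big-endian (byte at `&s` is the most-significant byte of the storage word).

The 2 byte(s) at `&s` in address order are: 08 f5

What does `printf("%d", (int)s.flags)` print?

[0]=0x08 [1]=0xf5 (big-endian) → word 0x08f5
bank [15+:1] = (word>>15) & 0x1 = 0
flags [4+:11] = (word>>4) & 0x7ff = 143  ←
lvl [0+:4] = (word>>0) & 0xf = 5

143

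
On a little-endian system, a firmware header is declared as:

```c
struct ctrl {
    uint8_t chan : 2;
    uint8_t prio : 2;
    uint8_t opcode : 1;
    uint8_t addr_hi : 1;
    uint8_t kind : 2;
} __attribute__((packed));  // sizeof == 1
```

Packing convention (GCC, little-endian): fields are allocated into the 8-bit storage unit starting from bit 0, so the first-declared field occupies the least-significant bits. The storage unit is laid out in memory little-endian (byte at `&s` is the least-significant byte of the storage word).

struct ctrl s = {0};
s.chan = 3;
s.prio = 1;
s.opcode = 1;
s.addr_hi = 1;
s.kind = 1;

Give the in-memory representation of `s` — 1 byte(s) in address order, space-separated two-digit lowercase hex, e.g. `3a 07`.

77

chan (2b) val=3 bits=0x3 at bit 0: 0x03
prio (2b) val=1 bits=0x1 at bit 2: 0x07
opcode (1b) val=1 bits=0x1 at bit 4: 0x17
addr_hi (1b) val=1 bits=0x1 at bit 5: 0x37
kind (2b) val=1 bits=0x1 at bit 6: 0x77
word = 0x77 → little-endian bytes:
  [0]=0x77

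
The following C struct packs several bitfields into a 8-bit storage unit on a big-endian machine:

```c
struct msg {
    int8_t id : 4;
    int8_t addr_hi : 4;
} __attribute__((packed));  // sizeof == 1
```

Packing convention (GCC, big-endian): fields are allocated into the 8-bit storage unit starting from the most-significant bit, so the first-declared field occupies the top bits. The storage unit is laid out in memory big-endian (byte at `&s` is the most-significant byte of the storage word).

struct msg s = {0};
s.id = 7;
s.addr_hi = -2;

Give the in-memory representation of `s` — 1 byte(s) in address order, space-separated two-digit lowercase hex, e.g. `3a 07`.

[4+:4] id=7 & 0xf = 0x7; word=0x70
[0+:4] addr_hi=-2 & 0xf = 0xe; word=0x7e
word = 0x7e → big-endian bytes:
  [0]=0x7e

7e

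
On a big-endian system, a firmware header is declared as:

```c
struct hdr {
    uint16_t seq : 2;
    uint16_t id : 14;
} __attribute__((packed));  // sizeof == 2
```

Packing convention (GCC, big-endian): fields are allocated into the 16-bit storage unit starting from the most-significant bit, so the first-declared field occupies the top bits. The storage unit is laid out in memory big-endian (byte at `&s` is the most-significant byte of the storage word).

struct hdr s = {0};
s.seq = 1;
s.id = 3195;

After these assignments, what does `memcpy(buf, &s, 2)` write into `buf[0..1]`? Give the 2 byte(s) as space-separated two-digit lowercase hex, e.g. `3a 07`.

seq:2 = 1 → 0x1 << 14 → word 0x4000
id:14 = 3195 → 0xc7b << 0 → word 0x4c7b
word = 0x4c7b → big-endian bytes:
  [0]=0x4c  [1]=0x7b

4c 7b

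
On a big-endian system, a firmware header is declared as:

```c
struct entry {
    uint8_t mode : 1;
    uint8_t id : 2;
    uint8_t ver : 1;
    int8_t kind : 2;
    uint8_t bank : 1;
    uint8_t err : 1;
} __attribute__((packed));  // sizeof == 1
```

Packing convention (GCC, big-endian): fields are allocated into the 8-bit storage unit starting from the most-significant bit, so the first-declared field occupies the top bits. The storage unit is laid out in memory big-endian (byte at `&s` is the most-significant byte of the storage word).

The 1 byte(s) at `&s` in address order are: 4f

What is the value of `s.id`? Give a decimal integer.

[0]=0x4f (big-endian) → word 0x4f
mode [7+:1] = (word>>7) & 0x1 = 0
id [5+:2] = (word>>5) & 0x3 = 2  ←
ver [4+:1] = (word>>4) & 0x1 = 0
kind [2+:2] = (word>>2) & 0x3 = 3
bank [1+:1] = (word>>1) & 0x1 = 1
err [0+:1] = (word>>0) & 0x1 = 1

2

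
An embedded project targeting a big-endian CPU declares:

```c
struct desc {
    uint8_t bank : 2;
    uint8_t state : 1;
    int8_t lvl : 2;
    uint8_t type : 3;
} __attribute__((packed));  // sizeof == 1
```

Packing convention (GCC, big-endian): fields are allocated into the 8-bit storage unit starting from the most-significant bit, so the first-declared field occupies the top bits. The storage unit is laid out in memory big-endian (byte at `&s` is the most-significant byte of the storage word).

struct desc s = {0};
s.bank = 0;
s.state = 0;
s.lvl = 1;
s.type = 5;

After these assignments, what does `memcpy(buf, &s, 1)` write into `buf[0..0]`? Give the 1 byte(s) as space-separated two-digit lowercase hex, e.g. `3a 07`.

[6+:2] bank=0 & 0x3 = 0x0; word=0x00
[5+:1] state=0 & 0x1 = 0x0; word=0x00
[3+:2] lvl=1 & 0x3 = 0x1; word=0x08
[0+:3] type=5 & 0x7 = 0x5; word=0x0d
word = 0x0d → big-endian bytes:
  [0]=0x0d

0d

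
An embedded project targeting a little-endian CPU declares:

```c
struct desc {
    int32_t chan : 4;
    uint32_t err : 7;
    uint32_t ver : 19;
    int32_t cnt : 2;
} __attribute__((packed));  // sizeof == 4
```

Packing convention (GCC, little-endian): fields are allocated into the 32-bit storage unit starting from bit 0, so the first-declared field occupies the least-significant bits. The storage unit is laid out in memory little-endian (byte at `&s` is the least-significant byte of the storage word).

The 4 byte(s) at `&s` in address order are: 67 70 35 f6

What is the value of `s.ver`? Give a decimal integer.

[0]=0x67 [1]=0x70 [2]=0x35 [3]=0xf6 (little-endian) → word 0xf6357067
chan [0+:4] = (word>>0) & 0xf = 7
err [4+:7] = (word>>4) & 0x7f = 6
ver [11+:19] = (word>>11) & 0x7ffff = 444078  ←
cnt [30+:2] = (word>>30) & 0x3 = 3

444078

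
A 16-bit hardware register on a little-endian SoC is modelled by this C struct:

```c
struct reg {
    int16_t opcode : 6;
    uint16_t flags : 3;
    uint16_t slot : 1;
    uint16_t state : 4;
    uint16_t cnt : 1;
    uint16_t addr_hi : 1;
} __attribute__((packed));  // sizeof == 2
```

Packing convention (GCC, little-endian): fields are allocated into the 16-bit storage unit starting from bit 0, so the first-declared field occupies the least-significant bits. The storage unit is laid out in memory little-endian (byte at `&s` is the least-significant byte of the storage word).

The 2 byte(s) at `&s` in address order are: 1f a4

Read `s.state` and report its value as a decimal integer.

[0]=0x1f [1]=0xa4 (little-endian) → word 0xa41f
opcode:6 @ bit 0 → (0xa41f>>0)&0x3f = 0x1f
flags:3 @ bit 6 → (0xa41f>>6)&0x7 = 0x0
slot:1 @ bit 9 → (0xa41f>>9)&0x1 = 0x0
state:4 @ bit 10 → (0xa41f>>10)&0xf = 0x9  ←
cnt:1 @ bit 14 → (0xa41f>>14)&0x1 = 0x0
addr_hi:1 @ bit 15 → (0xa41f>>15)&0x1 = 0x1

9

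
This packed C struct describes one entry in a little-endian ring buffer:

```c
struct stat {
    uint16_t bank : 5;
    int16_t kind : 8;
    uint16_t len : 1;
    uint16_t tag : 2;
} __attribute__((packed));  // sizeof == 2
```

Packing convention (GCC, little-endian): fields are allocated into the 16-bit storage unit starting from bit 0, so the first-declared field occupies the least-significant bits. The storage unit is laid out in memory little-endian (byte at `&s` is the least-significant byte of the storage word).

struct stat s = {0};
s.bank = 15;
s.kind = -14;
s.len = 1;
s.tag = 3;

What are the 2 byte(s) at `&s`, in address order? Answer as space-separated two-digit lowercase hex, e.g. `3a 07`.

bank (5b) val=15 bits=0xf at bit 0: 0x000f
kind (8b) val=-14 bits=0xf2 at bit 5: 0x1e4f
len (1b) val=1 bits=0x1 at bit 13: 0x3e4f
tag (2b) val=3 bits=0x3 at bit 14: 0xfe4f
word = 0xfe4f → little-endian bytes:
  [0]=0x4f  [1]=0xfe

4f fe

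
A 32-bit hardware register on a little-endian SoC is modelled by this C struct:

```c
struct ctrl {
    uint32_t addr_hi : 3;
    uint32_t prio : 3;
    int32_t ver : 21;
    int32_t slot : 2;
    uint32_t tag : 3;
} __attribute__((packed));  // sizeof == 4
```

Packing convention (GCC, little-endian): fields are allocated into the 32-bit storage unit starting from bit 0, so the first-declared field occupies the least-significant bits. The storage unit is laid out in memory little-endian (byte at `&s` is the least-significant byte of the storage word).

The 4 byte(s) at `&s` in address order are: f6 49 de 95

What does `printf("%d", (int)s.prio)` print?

[0]=0xf6 [1]=0x49 [2]=0xde [3]=0x95 (little-endian) → word 0x95de49f6
addr_hi [0+:3] = (word>>0) & 0x7 = 6
prio [3+:3] = (word>>3) & 0x7 = 6  ←
ver [6+:21] = (word>>6) & 0x1fffff = 1538343
slot [27+:2] = (word>>27) & 0x3 = 2
tag [29+:3] = (word>>29) & 0x7 = 4

6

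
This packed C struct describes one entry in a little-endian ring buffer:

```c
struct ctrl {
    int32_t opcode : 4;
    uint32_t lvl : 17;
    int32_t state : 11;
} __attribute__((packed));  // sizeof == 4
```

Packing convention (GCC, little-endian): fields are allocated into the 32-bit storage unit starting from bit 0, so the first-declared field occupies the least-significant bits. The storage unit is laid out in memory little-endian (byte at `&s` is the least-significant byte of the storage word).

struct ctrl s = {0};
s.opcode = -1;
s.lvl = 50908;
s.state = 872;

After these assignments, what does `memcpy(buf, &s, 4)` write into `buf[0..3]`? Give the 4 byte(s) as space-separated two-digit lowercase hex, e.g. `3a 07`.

[0+:4] opcode=-1 & 0xf = 0xf; word=0x0000000f
[4+:17] lvl=50908 & 0x1ffff = 0xc6dc; word=0x000c6dcf
[21+:11] state=872 & 0x7ff = 0x368; word=0x6d0c6dcf
word = 0x6d0c6dcf → little-endian bytes:
  [0]=0xcf  [1]=0x6d  [2]=0x0c  [3]=0x6d

cf 6d 0c 6d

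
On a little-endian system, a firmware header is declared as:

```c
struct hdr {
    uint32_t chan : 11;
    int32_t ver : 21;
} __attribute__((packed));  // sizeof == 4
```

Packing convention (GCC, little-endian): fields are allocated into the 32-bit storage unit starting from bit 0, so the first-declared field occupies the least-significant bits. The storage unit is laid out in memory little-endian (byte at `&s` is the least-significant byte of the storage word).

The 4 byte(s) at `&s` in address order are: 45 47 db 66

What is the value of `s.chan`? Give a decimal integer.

1861

[0]=0x45 [1]=0x47 [2]=0xdb [3]=0x66 (little-endian) → word 0x66db4745
chan:11 @ bit 0 → (0x66db4745>>0)&0x7ff = 0x745  ←
ver:21 @ bit 11 → (0x66db4745>>11)&0x1fffff = 0xcdb68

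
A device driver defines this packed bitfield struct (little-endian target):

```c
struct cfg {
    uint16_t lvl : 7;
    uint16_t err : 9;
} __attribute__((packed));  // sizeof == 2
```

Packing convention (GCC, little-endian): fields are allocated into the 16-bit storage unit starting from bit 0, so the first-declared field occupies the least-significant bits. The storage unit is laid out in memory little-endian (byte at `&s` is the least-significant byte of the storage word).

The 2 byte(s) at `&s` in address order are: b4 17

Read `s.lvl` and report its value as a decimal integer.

52

[0]=0xb4 [1]=0x17 (little-endian) → word 0x17b4
lvl [0+:7] = (word>>0) & 0x7f = 52  ←
err [7+:9] = (word>>7) & 0x1ff = 47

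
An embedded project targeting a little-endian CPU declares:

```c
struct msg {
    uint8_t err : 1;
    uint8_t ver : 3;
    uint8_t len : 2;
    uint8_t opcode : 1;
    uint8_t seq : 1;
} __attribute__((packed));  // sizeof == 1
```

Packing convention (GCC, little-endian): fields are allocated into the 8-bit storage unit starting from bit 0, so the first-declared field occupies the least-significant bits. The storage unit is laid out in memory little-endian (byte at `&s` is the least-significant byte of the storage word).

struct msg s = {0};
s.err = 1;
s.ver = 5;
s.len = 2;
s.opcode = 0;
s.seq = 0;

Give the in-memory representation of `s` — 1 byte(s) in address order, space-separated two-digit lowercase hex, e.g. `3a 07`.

2b

[0+:1] err=1 & 0x1 = 0x1; word=0x01
[1+:3] ver=5 & 0x7 = 0x5; word=0x0b
[4+:2] len=2 & 0x3 = 0x2; word=0x2b
[6+:1] opcode=0 & 0x1 = 0x0; word=0x2b
[7+:1] seq=0 & 0x1 = 0x0; word=0x2b
word = 0x2b → little-endian bytes:
  [0]=0x2b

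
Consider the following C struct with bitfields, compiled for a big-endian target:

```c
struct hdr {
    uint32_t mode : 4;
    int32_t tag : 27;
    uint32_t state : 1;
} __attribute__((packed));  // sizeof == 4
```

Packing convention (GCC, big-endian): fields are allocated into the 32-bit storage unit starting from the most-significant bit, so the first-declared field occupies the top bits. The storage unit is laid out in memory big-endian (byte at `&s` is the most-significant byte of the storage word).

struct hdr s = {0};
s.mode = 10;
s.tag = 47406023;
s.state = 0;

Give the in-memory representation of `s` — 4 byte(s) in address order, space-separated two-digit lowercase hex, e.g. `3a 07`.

a5 a6 b7 8e

mode:4 = 10 → 0xa << 28 → word 0xa0000000
tag:27 = 47406023 → 0x2d35bc7 << 1 → word 0xa5a6b78e
state:1 = 0 → 0x0 << 0 → word 0xa5a6b78e
word = 0xa5a6b78e → big-endian bytes:
  [0]=0xa5  [1]=0xa6  [2]=0xb7  [3]=0x8e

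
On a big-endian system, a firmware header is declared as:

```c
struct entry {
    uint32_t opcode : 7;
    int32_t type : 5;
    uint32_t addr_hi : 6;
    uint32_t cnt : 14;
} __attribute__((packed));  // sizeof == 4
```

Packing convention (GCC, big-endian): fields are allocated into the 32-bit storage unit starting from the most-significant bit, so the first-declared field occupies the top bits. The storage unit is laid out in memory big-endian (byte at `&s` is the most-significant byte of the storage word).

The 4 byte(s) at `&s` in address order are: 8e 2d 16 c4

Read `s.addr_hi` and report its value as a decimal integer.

[0]=0x8e [1]=0x2d [2]=0x16 [3]=0xc4 (big-endian) → word 0x8e2d16c4
opcode:7 @ bit 25 → (0x8e2d16c4>>25)&0x7f = 0x47
type:5 @ bit 20 → (0x8e2d16c4>>20)&0x1f = 0x2
addr_hi:6 @ bit 14 → (0x8e2d16c4>>14)&0x3f = 0x34  ←
cnt:14 @ bit 0 → (0x8e2d16c4>>0)&0x3fff = 0x16c4

52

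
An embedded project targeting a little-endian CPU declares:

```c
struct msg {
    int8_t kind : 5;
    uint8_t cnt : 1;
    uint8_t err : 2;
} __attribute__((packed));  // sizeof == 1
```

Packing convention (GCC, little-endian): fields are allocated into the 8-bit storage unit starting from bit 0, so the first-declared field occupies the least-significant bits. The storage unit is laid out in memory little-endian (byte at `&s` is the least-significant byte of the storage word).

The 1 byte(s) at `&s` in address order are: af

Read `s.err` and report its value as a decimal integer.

[0]=0xaf (little-endian) → word 0xaf
kind:5 @ bit 0 → (0xaf>>0)&0x1f = 0xf
cnt:1 @ bit 5 → (0xaf>>5)&0x1 = 0x1
err:2 @ bit 6 → (0xaf>>6)&0x3 = 0x2  ←

2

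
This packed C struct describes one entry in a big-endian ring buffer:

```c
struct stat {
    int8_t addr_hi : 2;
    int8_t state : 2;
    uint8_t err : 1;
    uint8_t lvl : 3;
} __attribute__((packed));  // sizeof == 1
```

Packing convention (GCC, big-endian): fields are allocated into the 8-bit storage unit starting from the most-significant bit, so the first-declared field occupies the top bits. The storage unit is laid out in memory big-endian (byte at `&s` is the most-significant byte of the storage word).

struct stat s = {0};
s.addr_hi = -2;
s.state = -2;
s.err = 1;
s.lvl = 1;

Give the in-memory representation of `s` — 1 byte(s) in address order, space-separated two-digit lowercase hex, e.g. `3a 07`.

a9

addr_hi:2 = -2 → 0x2 << 6 → word 0x80
state:2 = -2 → 0x2 << 4 → word 0xa0
err:1 = 1 → 0x1 << 3 → word 0xa8
lvl:3 = 1 → 0x1 << 0 → word 0xa9
word = 0xa9 → big-endian bytes:
  [0]=0xa9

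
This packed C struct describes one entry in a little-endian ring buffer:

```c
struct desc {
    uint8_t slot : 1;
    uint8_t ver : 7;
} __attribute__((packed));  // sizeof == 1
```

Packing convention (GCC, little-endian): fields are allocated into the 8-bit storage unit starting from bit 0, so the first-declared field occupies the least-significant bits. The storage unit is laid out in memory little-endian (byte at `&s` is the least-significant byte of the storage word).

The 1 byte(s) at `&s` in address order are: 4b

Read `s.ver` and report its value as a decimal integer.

37

[0]=0x4b (little-endian) → word 0x4b
slot [0+:1] = (word>>0) & 0x1 = 1
ver [1+:7] = (word>>1) & 0x7f = 37  ←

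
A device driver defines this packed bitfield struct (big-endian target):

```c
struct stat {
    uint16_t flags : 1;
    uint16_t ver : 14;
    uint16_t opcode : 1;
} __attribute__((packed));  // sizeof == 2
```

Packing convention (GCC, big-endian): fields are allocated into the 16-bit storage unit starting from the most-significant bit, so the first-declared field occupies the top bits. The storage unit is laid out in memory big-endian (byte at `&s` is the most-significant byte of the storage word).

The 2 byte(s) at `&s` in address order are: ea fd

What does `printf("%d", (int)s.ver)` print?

[0]=0xea [1]=0xfd (big-endian) → word 0xeafd
flags [15+:1] = (word>>15) & 0x1 = 1
ver [1+:14] = (word>>1) & 0x3fff = 13694  ←
opcode [0+:1] = (word>>0) & 0x1 = 1

13694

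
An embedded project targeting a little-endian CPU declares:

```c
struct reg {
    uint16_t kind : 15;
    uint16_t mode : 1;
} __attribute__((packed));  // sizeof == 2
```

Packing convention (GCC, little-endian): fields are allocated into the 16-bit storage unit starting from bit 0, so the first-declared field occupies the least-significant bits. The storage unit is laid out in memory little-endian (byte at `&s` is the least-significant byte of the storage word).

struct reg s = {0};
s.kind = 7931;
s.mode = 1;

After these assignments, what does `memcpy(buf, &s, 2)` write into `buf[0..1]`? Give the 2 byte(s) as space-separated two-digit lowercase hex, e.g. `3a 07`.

fb 9e

kind:15 = 7931 → 0x1efb << 0 → word 0x1efb
mode:1 = 1 → 0x1 << 15 → word 0x9efb
word = 0x9efb → little-endian bytes:
  [0]=0xfb  [1]=0x9e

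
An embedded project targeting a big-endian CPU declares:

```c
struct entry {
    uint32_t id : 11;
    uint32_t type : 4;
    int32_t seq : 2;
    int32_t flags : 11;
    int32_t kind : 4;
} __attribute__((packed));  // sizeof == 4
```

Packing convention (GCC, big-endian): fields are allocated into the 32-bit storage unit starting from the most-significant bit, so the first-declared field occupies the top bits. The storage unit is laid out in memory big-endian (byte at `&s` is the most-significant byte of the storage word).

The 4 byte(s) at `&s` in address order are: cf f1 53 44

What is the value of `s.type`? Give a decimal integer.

8

[0]=0xcf [1]=0xf1 [2]=0x53 [3]=0x44 (big-endian) → word 0xcff15344
id:11 @ bit 21 → (0xcff15344>>21)&0x7ff = 0x67f
type:4 @ bit 17 → (0xcff15344>>17)&0xf = 0x8  ←
seq:2 @ bit 15 → (0xcff15344>>15)&0x3 = 0x2
flags:11 @ bit 4 → (0xcff15344>>4)&0x7ff = 0x534
kind:4 @ bit 0 → (0xcff15344>>0)&0xf = 0x4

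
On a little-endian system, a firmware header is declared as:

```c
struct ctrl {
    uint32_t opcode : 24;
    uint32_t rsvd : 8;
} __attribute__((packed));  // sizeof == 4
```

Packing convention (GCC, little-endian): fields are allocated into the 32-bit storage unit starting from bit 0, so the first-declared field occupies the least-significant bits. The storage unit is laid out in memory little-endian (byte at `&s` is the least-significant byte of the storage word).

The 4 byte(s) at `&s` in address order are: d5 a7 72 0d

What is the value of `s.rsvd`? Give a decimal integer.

13

[0]=0xd5 [1]=0xa7 [2]=0x72 [3]=0x0d (little-endian) → word 0x0d72a7d5
opcode:24 @ bit 0 → (0x0d72a7d5>>0)&0xffffff = 0x72a7d5
rsvd:8 @ bit 24 → (0x0d72a7d5>>24)&0xff = 0xd  ←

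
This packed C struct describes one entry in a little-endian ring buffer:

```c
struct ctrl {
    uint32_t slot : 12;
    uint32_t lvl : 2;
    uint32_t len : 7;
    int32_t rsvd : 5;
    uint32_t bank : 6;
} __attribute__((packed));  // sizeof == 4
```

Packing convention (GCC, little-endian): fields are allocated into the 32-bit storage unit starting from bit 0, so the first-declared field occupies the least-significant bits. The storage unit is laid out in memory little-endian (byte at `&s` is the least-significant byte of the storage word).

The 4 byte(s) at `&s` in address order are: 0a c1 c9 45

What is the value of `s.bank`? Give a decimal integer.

[0]=0x0a [1]=0xc1 [2]=0xc9 [3]=0x45 (little-endian) → word 0x45c9c10a
slot [0+:12] = (word>>0) & 0xfff = 266
lvl [12+:2] = (word>>12) & 0x3 = 0
len [14+:7] = (word>>14) & 0x7f = 39
rsvd [21+:5] = (word>>21) & 0x1f = 14
bank [26+:6] = (word>>26) & 0x3f = 17  ←

17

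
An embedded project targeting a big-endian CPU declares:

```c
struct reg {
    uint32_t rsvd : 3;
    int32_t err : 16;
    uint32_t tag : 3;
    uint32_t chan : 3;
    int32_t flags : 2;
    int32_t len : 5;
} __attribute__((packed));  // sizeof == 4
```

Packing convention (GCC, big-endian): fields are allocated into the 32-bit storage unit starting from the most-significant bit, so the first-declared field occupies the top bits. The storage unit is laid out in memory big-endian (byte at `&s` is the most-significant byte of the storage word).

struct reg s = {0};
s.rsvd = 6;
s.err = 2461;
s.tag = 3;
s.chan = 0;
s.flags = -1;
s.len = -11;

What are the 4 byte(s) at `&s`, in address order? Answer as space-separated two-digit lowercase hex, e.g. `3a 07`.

[29+:3] rsvd=6 & 0x7 = 0x6; word=0xc0000000
[13+:16] err=2461 & 0xffff = 0x99d; word=0xc133a000
[10+:3] tag=3 & 0x7 = 0x3; word=0xc133ac00
[7+:3] chan=0 & 0x7 = 0x0; word=0xc133ac00
[5+:2] flags=-1 & 0x3 = 0x3; word=0xc133ac60
[0+:5] len=-11 & 0x1f = 0x15; word=0xc133ac75
word = 0xc133ac75 → big-endian bytes:
  [0]=0xc1  [1]=0x33  [2]=0xac  [3]=0x75

c1 33 ac 75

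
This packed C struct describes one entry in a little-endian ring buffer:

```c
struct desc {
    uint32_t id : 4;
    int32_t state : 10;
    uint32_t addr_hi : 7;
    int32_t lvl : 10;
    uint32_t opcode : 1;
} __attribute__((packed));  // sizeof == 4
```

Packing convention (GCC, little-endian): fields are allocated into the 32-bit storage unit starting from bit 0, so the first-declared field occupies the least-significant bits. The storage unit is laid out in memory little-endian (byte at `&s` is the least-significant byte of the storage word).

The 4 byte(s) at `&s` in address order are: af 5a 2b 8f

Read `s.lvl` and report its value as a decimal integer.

[0]=0xaf [1]=0x5a [2]=0x2b [3]=0x8f (little-endian) → word 0x8f2b5aaf
id [0+:4] = (word>>0) & 0xf = 15
state [4+:10] = (word>>4) & 0x3ff = 426
addr_hi [14+:7] = (word>>14) & 0x7f = 45
lvl [21+:10] = (word>>21) & 0x3ff = 121  ←
opcode [31+:1] = (word>>31) & 0x1 = 1
lvl signed 10b, MSB=0: value = 121

121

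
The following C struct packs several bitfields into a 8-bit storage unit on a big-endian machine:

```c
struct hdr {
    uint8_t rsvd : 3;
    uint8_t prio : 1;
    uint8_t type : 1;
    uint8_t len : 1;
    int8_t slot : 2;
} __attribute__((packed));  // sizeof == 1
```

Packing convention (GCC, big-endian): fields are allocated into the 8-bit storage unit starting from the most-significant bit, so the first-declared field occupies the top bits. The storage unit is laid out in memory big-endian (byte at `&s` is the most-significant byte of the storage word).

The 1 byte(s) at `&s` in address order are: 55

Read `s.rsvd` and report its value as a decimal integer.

2

[0]=0x55 (big-endian) → word 0x55
rsvd [5+:3] = (word>>5) & 0x7 = 2  ←
prio [4+:1] = (word>>4) & 0x1 = 1
type [3+:1] = (word>>3) & 0x1 = 0
len [2+:1] = (word>>2) & 0x1 = 1
slot [0+:2] = (word>>0) & 0x3 = 1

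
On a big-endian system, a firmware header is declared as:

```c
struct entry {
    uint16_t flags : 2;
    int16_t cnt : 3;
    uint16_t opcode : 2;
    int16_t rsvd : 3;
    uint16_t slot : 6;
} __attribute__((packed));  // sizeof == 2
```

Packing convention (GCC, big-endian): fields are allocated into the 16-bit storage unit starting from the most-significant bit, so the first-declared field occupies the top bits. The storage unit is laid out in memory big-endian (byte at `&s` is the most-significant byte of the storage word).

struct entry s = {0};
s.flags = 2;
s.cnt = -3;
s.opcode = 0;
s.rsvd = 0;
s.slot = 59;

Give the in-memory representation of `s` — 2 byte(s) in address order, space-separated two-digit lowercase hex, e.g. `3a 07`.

a8 3b

flags (2b) val=2 bits=0x2 at bit 14: 0x8000
cnt (3b) val=-3 bits=0x5 at bit 11: 0xa800
opcode (2b) val=0 bits=0x0 at bit 9: 0xa800
rsvd (3b) val=0 bits=0x0 at bit 6: 0xa800
slot (6b) val=59 bits=0x3b at bit 0: 0xa83b
word = 0xa83b → big-endian bytes:
  [0]=0xa8  [1]=0x3b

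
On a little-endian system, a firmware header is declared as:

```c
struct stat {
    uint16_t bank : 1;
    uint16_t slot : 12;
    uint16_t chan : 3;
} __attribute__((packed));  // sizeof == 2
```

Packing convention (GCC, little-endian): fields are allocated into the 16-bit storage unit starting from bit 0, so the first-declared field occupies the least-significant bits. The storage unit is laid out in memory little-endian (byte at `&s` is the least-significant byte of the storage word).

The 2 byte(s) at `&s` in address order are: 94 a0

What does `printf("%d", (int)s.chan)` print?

5

[0]=0x94 [1]=0xa0 (little-endian) → word 0xa094
bank [0+:1] = (word>>0) & 0x1 = 0
slot [1+:12] = (word>>1) & 0xfff = 74
chan [13+:3] = (word>>13) & 0x7 = 5  ←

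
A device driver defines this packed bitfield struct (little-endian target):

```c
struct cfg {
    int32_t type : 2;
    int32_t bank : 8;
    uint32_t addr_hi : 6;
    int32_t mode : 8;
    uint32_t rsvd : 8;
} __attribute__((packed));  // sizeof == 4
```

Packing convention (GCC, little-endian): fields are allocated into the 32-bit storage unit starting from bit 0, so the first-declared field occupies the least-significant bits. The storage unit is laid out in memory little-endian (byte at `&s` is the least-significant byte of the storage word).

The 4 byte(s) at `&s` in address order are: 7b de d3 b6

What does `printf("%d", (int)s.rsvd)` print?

182

[0]=0x7b [1]=0xde [2]=0xd3 [3]=0xb6 (little-endian) → word 0xb6d3de7b
type [0+:2] = (word>>0) & 0x3 = 3
bank [2+:8] = (word>>2) & 0xff = 158
addr_hi [10+:6] = (word>>10) & 0x3f = 55
mode [16+:8] = (word>>16) & 0xff = 211
rsvd [24+:8] = (word>>24) & 0xff = 182  ←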